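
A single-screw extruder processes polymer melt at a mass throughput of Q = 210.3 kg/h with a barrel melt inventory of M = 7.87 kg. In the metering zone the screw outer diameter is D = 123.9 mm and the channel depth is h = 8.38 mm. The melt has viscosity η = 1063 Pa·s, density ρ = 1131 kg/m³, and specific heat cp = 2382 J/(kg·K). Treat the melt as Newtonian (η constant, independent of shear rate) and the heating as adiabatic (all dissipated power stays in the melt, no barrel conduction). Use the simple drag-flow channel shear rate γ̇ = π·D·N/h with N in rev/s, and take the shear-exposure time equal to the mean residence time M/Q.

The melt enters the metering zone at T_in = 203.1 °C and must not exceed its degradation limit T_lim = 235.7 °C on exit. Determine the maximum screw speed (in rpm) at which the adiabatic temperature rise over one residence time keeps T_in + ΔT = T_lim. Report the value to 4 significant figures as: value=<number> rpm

Q_s = Q / 3600 = 210.3 / 3600 = 0.0584167 kg/s
t_res = M / Q_s = 7.87 / 0.0584167 = 134.722 s
D = 123.9 mm = 0.1239 m;  h = 8.38 mm = 0.00838 m
ΔT_a = T_lim − T_in = 235.7 − 203.1 = 32.6 K
γ̇_max² = ΔT_a·ρ·cp/(η·t_res) = 32.6·1131·2382/(1063·134.722) = 613.269 s⁻²
γ̇_max = √613.269 = 24.7643 s⁻¹
N_max = γ̇_max h / (πD) = 24.7643·0.00838/(π·0.1239) = 0.533149 rev/s → ×60 = 31.9889 rpm

value=31.99 rpm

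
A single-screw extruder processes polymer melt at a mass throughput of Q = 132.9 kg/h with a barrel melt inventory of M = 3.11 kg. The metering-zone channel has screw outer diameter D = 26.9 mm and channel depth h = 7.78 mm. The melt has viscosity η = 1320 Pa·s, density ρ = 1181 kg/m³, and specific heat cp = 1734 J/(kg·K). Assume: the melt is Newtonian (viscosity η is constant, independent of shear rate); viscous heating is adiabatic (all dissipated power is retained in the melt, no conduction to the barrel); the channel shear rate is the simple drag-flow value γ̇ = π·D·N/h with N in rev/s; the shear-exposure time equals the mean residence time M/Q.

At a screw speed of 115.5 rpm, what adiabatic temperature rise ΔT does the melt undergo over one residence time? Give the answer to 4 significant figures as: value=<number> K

Q_s = Q / 3600 = 132.9 / 3600 = 0.0369167 kg/s
Mean residence time: t_res = M/Q_s = 3.11 kg / 0.0369167 kg/s = 84.2438 s
Geometry in metres: D = 26.9 mm → 0.0269 m, h = 7.78 mm → 0.00778 m; screw speed N = 115.5 rpm = 1.925 rev/s
γ̇ = π D N / h = (π)(0.0269)(1.925) / 0.00778 = 20.91 s⁻¹
ΔT = η·γ̇²·t_res/(ρ·cp) = [1320 × 20.91² × 84.2438] / [1181 × 1734] = 23.7421 K

value=23.74 K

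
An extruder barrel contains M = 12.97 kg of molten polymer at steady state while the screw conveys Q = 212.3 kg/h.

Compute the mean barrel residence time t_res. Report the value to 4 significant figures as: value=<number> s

value=219.9 s

Convert throughput: Q = 212.3 kg/h = 212.3/3600 = 0.0589722 kg/s
t_res = M / Q_s = 12.97 / 0.0589722 = 219.934 s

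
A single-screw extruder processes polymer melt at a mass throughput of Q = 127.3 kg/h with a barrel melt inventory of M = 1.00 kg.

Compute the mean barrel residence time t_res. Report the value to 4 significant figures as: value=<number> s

Convert throughput: Q = 127.3 kg/h = 127.3/3600 = 0.0353611 kg/s
t_res = M / Q_s = 1.00 / 0.0353611 = 28.2797 s

value=28.28 s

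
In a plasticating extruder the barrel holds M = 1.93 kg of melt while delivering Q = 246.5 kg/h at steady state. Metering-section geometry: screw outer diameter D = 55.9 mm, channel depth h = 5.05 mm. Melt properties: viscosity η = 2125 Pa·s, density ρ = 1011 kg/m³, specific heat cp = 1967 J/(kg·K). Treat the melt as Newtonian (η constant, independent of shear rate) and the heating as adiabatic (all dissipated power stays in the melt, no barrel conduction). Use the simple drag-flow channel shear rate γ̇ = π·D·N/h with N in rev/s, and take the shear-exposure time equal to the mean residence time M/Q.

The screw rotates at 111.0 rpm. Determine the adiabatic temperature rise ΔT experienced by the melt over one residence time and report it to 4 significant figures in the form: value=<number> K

Convert throughput: Q = 246.5 kg/h = 246.5/3600 = 0.0684722 kg/s
t_res = M / Q_s = 1.93 ÷ 0.0684722 = 28.1866 s
Geometry in metres: D = 55.9 mm → 0.0559 m, h = 5.05 mm → 0.00505 m; screw speed N = 111.0 rpm = 1.85 rev/s
γ̇ = π D N / h = (π)(0.0559)(1.85) / 0.00505 = 64.3342 s⁻¹
ΔT = η·γ̇²·t_res/(ρ·cp) = [2125 × 64.3342² × 28.1866] / [1011 × 1967] = 124.661 K

value=124.7 K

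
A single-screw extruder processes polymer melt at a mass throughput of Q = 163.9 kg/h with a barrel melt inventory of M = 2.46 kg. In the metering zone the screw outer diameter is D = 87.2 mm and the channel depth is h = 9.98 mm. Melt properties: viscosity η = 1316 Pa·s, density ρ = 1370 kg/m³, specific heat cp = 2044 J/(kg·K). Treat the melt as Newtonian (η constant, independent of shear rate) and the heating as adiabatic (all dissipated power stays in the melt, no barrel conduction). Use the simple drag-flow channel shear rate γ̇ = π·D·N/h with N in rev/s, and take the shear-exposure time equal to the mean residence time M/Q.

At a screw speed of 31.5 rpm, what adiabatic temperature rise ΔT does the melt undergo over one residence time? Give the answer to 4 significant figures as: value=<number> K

Throughput in SI: Q_s = 163.9 kg/h ÷ 3600 s/h = 0.0455278 kg/s
t_res = M / Q_s = 2.46 / 0.0455278 = 54.0329 s
Convert to SI: D = 0.0872 m, h = 0.00998 m, N = 31.5/60 = 0.525 rev/s
Shear rate: γ̇ = πDN/h = π·0.0872·0.525/0.00998 = 14.411 s⁻¹
ΔT = η·γ̇²·t_res/(ρ·cp) = [1316 × 14.411² × 54.0329] / [1370 × 2044] = 5.27355 K

value=5.274 K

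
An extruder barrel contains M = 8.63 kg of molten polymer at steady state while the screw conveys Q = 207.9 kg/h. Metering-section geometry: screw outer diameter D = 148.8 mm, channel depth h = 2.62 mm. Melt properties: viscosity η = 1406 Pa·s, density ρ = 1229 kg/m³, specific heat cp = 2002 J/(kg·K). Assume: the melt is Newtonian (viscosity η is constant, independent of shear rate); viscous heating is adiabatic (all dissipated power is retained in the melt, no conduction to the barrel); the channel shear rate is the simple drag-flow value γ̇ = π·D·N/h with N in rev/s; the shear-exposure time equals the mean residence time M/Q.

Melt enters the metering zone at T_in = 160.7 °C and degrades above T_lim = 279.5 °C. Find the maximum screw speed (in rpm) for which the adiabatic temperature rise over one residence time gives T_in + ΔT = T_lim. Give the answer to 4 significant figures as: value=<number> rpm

Q_s = Q / 3600 = 207.9 / 3600 = 0.05775 kg/s
Mean residence time: t_res = M/Q_s = 8.63 kg / 0.05775 kg/s = 149.437 s
Geometry in SI: D = 148.8 mm → 0.1488 m, h = 2.62 mm → 0.00262 m
ΔT_a = T_lim − T_in = 279.5 °C − 160.7 °C = 118.8 K
Invert ΔT = ηγ̇²t_res/(ρcp) for γ̇: γ̇_max² = ΔT_a ρ cp / (η t_res) = 118.8·1229·2002 / (1406·149.437) = 1391.2 s⁻²
γ̇_max = sqrt(1391.2) = 37.2987 s⁻¹
N_max = γ̇_max·h / (π·D) = 37.2987 · 0.00262 / (π · 0.1488) = 0.209046 rev/s = 12.5428 rpm

value=12.54 rpm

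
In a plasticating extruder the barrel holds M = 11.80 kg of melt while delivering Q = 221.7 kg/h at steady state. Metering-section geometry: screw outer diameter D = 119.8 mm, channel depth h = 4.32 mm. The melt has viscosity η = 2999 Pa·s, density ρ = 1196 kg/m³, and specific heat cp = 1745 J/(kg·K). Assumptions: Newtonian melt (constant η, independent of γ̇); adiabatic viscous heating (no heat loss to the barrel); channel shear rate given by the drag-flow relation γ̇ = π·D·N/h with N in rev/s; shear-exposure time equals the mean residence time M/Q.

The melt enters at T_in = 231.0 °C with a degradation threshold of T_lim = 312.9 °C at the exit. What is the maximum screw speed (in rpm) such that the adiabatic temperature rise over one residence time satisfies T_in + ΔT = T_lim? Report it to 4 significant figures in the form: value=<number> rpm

Q_s = Q / 3600 = 221.7 / 3600 = 0.0615833 kg/s
Mean residence time: t_res = M/Q_s = 11.80 kg / 0.0615833 kg/s = 191.61 s
Geometry in SI: D = 119.8 mm → 0.1198 m, h = 4.32 mm → 0.00432 m
Allowable rise: ΔT_a = T_lim − T_in = 312.9 − 231.0 = 81.9 K
γ̇_max² = ΔT_a·ρ·cp / (η·t_res) = [81.9 × 1196 × 1745] / [2999 × 191.61] = 297.451 s⁻²
Take the square root: γ̇_max = √(297.451) = 17.2468 s⁻¹
N_max = γ̇_max h / (πD) = 17.2468·0.00432/(π·0.1198) = 0.197963 rev/s → ×60 = 11.8778 rpm

value=11.88 rpm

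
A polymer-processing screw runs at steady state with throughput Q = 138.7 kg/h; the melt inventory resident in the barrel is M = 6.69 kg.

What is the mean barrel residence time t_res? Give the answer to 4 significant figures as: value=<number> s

value=173.6 s

Convert throughput: Q = 138.7 kg/h = 138.7/3600 = 0.0385278 kg/s
Mean residence time: t_res = M/Q_s = 6.69 kg / 0.0385278 kg/s = 173.641 s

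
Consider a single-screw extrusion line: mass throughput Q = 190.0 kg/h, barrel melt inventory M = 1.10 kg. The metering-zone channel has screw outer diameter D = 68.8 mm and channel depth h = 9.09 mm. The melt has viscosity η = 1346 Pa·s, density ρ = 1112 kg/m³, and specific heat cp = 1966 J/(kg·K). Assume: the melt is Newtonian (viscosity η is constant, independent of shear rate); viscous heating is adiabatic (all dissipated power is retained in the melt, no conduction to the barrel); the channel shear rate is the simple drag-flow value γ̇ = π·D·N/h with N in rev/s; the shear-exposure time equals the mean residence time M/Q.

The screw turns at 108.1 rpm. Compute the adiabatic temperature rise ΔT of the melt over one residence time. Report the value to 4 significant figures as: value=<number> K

Convert throughput: Q = 190.0 kg/h = 190.0/3600 = 0.0527778 kg/s
t_res = M / Q_s = 1.10 / 0.0527778 = 20.8421 s
Convert to SI: D = 0.0688 m, h = 0.00909 m, N = 108.1/60 = 1.80167 rev/s
γ̇ = π·D·N / h = π · 0.0688 · 1.80167 / 0.00909 = 42.8399 s⁻¹
ΔT = η·γ̇²·t_res / (ρ·cp) = 1346 · (42.8399)² · 20.8421 / (1112 · 1966) = 23.5503 K

value=23.55 K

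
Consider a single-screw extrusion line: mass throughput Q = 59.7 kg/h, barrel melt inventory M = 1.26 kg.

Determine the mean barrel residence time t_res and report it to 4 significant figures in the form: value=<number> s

value=75.98 s

Convert throughput: Q = 59.7 kg/h = 59.7/3600 = 0.0165833 kg/s
t_res = M / Q_s = 1.26 ÷ 0.0165833 = 75.9799 s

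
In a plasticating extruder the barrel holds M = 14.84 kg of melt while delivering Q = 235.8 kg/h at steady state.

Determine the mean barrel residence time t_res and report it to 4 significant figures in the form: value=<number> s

value=226.6 s

Throughput in SI: Q_s = 235.8 kg/h ÷ 3600 s/h = 0.0655 kg/s
Mean residence time: t_res = M/Q_s = 14.84 kg / 0.0655 kg/s = 226.565 s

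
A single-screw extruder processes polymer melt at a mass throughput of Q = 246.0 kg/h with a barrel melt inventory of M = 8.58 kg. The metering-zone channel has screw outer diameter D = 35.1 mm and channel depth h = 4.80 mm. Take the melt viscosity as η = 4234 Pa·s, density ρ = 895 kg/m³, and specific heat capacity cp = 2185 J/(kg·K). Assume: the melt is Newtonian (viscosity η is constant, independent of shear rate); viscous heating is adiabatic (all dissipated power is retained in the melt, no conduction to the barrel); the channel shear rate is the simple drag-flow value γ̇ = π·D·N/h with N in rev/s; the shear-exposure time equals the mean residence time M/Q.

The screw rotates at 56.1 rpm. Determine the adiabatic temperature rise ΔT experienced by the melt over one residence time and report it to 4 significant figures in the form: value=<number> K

Throughput in SI: Q_s = 246.0 kg/h ÷ 3600 s/h = 0.0683333 kg/s
t_res = M / Q_s = 8.58 ÷ 0.0683333 = 125.561 s
D = 35.1 mm = 0.0351 m;  h = 4.80 mm = 0.0048 m;  N = 56.1 rpm / 60 = 0.935 rev/s
γ̇ = π D N / h = (π)(0.0351)(0.935) / 0.0048 = 21.4797 s⁻¹
ΔT = η·γ̇²·t_res/(ρ·cp) = [4234 × 21.4797² × 125.561] / [895 × 2185] = 125.425 K

value=125.4 K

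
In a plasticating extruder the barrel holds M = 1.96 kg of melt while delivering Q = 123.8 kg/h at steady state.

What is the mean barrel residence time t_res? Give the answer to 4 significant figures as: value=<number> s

Q_s = Q / 3600 = 123.8 / 3600 = 0.0343889 kg/s
t_res = M / Q_s = 1.96 ÷ 0.0343889 = 56.9952 s

value=57.00 s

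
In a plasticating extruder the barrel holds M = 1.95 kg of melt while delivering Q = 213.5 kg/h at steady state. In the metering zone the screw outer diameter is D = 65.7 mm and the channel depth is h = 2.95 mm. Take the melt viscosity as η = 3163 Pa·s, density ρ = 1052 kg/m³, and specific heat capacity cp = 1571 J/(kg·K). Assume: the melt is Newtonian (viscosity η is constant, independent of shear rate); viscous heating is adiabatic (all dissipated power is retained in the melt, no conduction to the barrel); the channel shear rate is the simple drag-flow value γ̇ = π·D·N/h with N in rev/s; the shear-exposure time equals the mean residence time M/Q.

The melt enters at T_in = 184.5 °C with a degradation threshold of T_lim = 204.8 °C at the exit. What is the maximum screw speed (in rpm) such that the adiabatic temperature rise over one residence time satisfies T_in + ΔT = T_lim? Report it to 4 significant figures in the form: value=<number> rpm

value=15.40 rpm

Convert throughput: Q = 213.5 kg/h = 213.5/3600 = 0.0593056 kg/s
Mean residence time: t_res = M/Q_s = 1.95 kg / 0.0593056 kg/s = 32.8806 s
D = 65.7 mm = 0.0657 m;  h = 2.95 mm = 0.00295 m
ΔT_a = T_lim − T_in = 204.8 − 184.5 = 20.3 K
Invert ΔT = ηγ̇²t_res/(ρcp) for γ̇: γ̇_max² = ΔT_a ρ cp / (η t_res) = 20.3·1052·1571 / (3163·32.8806) = 322.589 s⁻²
γ̇_max = √322.589 = 17.9608 s⁻¹
N_max = γ̇_max·h / (π·D) = 17.9608 · 0.00295 / (π · 0.0657) = 0.256703 rev/s = 15.4022 rpm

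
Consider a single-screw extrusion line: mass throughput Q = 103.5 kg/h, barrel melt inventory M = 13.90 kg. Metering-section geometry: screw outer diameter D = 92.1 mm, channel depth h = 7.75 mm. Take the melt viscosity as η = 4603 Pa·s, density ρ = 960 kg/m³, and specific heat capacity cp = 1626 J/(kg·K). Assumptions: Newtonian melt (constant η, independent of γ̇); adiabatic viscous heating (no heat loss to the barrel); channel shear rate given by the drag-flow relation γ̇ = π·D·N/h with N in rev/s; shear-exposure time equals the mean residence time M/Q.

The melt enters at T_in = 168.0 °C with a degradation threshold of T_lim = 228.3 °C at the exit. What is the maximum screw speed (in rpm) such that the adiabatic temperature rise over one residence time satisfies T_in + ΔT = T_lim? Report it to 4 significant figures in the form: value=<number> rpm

value=10.45 rpm

Throughput in SI: Q_s = 103.5 kg/h ÷ 3600 s/h = 0.02875 kg/s
t_res = M / Q_s = 13.90 / 0.02875 = 483.478 s
Geometry in SI: D = 92.1 mm → 0.0921 m, h = 7.75 mm → 0.00775 m
ΔT_a = T_lim − T_in = 228.3 − 168.0 = 60.3 K
Invert ΔT = ηγ̇²t_res/(ρcp) for γ̇: γ̇_max² = ΔT_a ρ cp / (η t_res) = 60.3·960·1626 / (4603·483.478) = 42.2952 s⁻²
γ̇_max = √42.2952 = 6.50348 s⁻¹
Solve γ̇ = πDN/h for N: N_max = γ̇_max·h/(π·D) = 6.50348 × 0.00775 / (π × 0.0921) = 0.174196 rev/s = 10.4518 rpm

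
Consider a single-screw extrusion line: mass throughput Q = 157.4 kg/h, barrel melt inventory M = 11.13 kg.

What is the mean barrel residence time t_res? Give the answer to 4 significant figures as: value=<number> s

Throughput in SI: Q_s = 157.4 kg/h ÷ 3600 s/h = 0.0437222 kg/s
Mean residence time: t_res = M/Q_s = 11.13 kg / 0.0437222 kg/s = 254.562 s

value=254.6 s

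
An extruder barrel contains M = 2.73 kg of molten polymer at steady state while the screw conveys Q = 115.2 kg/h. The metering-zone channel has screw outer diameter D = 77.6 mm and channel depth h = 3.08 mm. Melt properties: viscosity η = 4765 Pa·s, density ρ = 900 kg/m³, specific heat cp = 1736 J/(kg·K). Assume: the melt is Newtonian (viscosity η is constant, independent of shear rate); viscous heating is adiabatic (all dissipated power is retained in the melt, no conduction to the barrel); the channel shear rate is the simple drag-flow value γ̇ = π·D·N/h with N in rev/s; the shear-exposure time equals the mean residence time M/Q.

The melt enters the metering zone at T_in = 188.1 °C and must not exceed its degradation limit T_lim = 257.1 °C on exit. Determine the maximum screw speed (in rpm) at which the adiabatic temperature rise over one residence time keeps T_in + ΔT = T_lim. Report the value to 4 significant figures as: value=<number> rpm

value=12.34 rpm

Q_s = Q / 3600 = 115.2 / 3600 = 0.032 kg/s
t_res = M / Q_s = 2.73 / 0.032 = 85.3125 s
D = 77.6 mm = 0.0776 m;  h = 3.08 mm = 0.00308 m
Allowable rise: ΔT_a = T_lim − T_in = 257.1 − 188.1 = 69 K
γ̇_max² = ΔT_a·ρ·cp/(η·t_res) = 69·900·1736/(4765·85.3125) = 265.195 s⁻²
Take the square root: γ̇_max = √(265.195) = 16.2848 s⁻¹
Solve γ̇ = πDN/h for N: N_max = γ̇_max·h/(π·D) = 16.2848 × 0.00308 / (π × 0.0776) = 0.205742 rev/s = 12.3445 rpm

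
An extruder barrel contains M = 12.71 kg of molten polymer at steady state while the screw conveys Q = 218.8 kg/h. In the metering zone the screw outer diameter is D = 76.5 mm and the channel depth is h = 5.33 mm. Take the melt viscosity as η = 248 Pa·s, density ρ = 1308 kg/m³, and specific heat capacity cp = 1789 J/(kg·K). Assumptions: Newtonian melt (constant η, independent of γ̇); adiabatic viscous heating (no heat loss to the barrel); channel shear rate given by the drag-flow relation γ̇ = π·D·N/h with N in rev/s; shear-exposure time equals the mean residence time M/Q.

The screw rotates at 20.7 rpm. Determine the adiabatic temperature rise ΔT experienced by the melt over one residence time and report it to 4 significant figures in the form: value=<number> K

Throughput in SI: Q_s = 218.8 kg/h ÷ 3600 s/h = 0.0607778 kg/s
Mean residence time: t_res = M/Q_s = 12.71 kg / 0.0607778 kg/s = 209.122 s
D = 76.5 mm = 0.0765 m;  h = 5.33 mm = 0.00533 m;  N = 20.7 rpm / 60 = 0.345 rev/s
Shear rate: γ̇ = πDN/h = π·0.0765·0.345/0.00533 = 15.5562 s⁻¹
ΔT = η·γ̇²·t_res/(ρ·cp) = [248 × 15.5562² × 209.122] / [1308 × 1789] = 5.36341 K

value=5.363 K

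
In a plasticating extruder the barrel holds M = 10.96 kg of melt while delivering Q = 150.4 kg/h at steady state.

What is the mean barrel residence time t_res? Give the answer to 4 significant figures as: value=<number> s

value=262.3 s

Throughput in SI: Q_s = 150.4 kg/h ÷ 3600 s/h = 0.0417778 kg/s
Mean residence time: t_res = M/Q_s = 10.96 kg / 0.0417778 kg/s = 262.34 s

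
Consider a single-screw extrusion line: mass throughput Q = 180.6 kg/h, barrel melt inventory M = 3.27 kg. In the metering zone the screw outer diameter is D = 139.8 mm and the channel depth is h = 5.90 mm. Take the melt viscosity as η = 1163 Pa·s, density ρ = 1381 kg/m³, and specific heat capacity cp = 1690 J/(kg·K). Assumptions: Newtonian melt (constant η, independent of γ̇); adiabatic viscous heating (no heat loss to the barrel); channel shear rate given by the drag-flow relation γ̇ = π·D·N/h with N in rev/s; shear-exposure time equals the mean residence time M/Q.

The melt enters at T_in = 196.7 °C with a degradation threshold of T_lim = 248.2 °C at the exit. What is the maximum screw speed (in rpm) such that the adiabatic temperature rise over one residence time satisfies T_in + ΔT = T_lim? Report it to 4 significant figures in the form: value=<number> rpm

value=32.09 rpm

Convert throughput: Q = 180.6 kg/h = 180.6/3600 = 0.0501667 kg/s
t_res = M / Q_s = 3.27 ÷ 0.0501667 = 65.1827 s
D = 139.8 mm = 0.1398 m;  h = 5.90 mm = 0.0059 m
Allowable rise: ΔT_a = T_lim − T_in = 248.2 − 196.7 = 51.5 K
γ̇_max² = ΔT_a·ρ·cp / (η·t_res) = [51.5 × 1381 × 1690] / [1163 × 65.1827] = 1585.53 s⁻²
γ̇_max = sqrt(1585.53) = 39.8188 s⁻¹
Solve γ̇ = πDN/h for N: N_max = γ̇_max·h/(π·D) = 39.8188 × 0.0059 / (π × 0.1398) = 0.534912 rev/s = 32.0947 rpm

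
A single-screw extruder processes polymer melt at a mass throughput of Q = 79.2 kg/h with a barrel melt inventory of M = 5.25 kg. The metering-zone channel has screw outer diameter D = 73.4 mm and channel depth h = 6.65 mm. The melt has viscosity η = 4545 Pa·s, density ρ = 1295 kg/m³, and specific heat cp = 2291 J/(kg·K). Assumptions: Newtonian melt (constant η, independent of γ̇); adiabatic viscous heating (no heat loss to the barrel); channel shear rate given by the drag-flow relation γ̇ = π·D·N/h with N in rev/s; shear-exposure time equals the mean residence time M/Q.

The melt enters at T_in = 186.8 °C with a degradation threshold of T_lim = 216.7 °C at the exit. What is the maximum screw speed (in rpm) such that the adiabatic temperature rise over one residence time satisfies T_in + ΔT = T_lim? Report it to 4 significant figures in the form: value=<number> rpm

value=15.65 rpm

Q_s = Q / 3600 = 79.2 / 3600 = 0.022 kg/s
t_res = M / Q_s = 5.25 / 0.022 = 238.636 s
Geometry in SI: D = 73.4 mm → 0.0734 m, h = 6.65 mm → 0.00665 m
ΔT_a = T_lim − T_in = 216.7 − 186.8 = 29.9 K
γ̇_max² = ΔT_a·ρ·cp / (η·t_res) = [29.9 × 1295 × 2291] / [4545 × 238.636] = 81.7891 s⁻²
Take the square root: γ̇_max = √(81.7891) = 9.04373 s⁻¹
N_max = γ̇_max·h / (π·D) = 9.04373 · 0.00665 / (π · 0.0734) = 0.26081 rev/s = 15.6486 rpm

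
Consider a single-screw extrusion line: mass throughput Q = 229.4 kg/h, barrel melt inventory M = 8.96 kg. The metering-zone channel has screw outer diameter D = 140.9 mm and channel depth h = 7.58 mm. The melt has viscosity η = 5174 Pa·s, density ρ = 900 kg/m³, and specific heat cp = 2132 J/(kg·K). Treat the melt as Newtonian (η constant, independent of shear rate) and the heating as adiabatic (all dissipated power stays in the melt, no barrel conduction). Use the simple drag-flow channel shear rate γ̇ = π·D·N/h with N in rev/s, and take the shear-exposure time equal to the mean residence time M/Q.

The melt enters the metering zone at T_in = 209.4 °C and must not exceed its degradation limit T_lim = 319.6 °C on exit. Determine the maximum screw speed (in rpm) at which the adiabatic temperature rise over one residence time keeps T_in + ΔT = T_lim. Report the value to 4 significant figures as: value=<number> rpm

Throughput in SI: Q_s = 229.4 kg/h ÷ 3600 s/h = 0.0637222 kg/s
t_res = M / Q_s = 8.96 ÷ 0.0637222 = 140.61 s
D = 140.9 mm = 0.1409 m;  h = 7.58 mm = 0.00758 m
ΔT_a = T_lim − T_in = 319.6 − 209.4 = 110.2 K
γ̇_max² = ΔT_a·ρ·cp / (η·t_res) = [110.2 × 900 × 2132] / [5174 × 140.61] = 290.648 s⁻²
Take the square root: γ̇_max = √(290.648) = 17.0484 s⁻¹
N_max = γ̇_max h / (πD) = 17.0484·0.00758/(π·0.1409) = 0.291939 rev/s → ×60 = 17.5163 rpm

value=17.52 rpm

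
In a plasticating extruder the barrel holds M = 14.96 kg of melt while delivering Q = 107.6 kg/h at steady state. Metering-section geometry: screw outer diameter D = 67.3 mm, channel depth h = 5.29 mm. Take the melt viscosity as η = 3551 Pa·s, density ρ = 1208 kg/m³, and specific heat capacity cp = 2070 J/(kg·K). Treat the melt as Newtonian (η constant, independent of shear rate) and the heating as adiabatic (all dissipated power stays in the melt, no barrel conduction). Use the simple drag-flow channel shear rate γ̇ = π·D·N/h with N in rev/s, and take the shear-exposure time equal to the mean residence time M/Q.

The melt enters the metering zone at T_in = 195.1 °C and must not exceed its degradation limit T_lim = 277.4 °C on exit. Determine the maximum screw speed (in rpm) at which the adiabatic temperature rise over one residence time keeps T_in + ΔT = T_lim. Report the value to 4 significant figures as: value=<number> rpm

Throughput in SI: Q_s = 107.6 kg/h ÷ 3600 s/h = 0.0298889 kg/s
Mean residence time: t_res = M/Q_s = 14.96 kg / 0.0298889 kg/s = 500.52 s
Geometry in SI: D = 67.3 mm → 0.0673 m, h = 5.29 mm → 0.00529 m
Allowable rise: ΔT_a = T_lim − T_in = 277.4 − 195.1 = 82.3 K
Invert ΔT = ηγ̇²t_res/(ρcp) for γ̇: γ̇_max² = ΔT_a ρ cp / (η t_res) = 82.3·1208·2070 / (3551·500.52) = 115.788 s⁻²
γ̇_max = √115.788 = 10.7605 s⁻¹
N_max = γ̇_max·h / (π·D) = 10.7605 · 0.00529 / (π · 0.0673) = 0.26923 rev/s = 16.1538 rpm

value=16.15 rpm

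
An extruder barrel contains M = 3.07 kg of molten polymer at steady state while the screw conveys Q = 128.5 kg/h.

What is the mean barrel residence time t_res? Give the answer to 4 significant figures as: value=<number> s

Q_s = Q / 3600 = 128.5 / 3600 = 0.0356944 kg/s
t_res = M / Q_s = 3.07 / 0.0356944 = 86.0078 s

value=86.01 s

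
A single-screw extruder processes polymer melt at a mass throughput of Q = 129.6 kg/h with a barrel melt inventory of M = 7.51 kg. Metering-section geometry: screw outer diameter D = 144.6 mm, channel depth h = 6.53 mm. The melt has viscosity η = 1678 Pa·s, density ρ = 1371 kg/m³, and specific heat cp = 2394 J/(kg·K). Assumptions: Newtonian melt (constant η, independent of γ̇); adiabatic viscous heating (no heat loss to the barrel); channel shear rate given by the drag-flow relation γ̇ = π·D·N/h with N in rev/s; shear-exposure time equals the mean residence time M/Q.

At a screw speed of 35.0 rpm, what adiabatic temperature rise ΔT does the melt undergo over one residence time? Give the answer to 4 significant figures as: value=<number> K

value=175.6 K

Convert throughput: Q = 129.6 kg/h = 129.6/3600 = 0.036 kg/s
Mean residence time: t_res = M/Q_s = 7.51 kg / 0.036 kg/s = 208.611 s
D = 144.6 mm = 0.1446 m;  h = 6.53 mm = 0.00653 m;  N = 35.0 rpm / 60 = 0.583333 rev/s
Shear rate: γ̇ = πDN/h = π·0.1446·0.583333/0.00653 = 40.5809 s⁻¹
ΔT = η·γ̇²·t_res / (ρ·cp) = 1678 · (40.5809)² · 208.611 / (1371 · 2394) = 175.635 K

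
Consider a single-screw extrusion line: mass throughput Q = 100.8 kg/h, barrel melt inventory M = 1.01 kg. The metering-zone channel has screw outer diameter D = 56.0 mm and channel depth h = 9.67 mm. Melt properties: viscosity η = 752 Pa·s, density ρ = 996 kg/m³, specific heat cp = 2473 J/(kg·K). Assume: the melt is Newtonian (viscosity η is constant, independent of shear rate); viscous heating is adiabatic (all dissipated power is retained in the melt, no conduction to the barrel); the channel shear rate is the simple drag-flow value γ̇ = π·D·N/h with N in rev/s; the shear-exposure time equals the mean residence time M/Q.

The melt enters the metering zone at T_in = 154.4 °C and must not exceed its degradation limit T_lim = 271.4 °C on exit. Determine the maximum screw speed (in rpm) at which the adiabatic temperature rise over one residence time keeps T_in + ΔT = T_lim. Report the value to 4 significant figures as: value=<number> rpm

Q_s = Q / 3600 = 100.8 / 3600 = 0.028 kg/s
Mean residence time: t_res = M/Q_s = 1.01 kg / 0.028 kg/s = 36.0714 s
D = 56.0 mm = 0.056 m;  h = 9.67 mm = 0.00967 m
ΔT_a = T_lim − T_in = 271.4 °C − 154.4 °C = 117 K
Invert ΔT = ηγ̇²t_res/(ρcp) for γ̇: γ̇_max² = ΔT_a ρ cp / (η t_res) = 117·996·2473 / (752·36.0714) = 10624 s⁻²
γ̇_max = √10624 = 103.073 s⁻¹
N_max = γ̇_max h / (πD) = 103.073·0.00967/(π·0.056) = 5.66543 rev/s → ×60 = 339.926 rpm

value=339.9 rpm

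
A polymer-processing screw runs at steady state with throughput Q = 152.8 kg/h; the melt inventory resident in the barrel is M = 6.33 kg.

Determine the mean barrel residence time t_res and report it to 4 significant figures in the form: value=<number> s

Q_s = Q / 3600 = 152.8 / 3600 = 0.0424444 kg/s
t_res = M / Q_s = 6.33 ÷ 0.0424444 = 149.136 s

value=149.1 s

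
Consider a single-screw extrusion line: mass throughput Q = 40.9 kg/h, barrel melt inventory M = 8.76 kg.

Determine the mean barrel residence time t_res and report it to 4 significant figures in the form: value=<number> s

Q_s = Q / 3600 = 40.9 / 3600 = 0.0113611 kg/s
t_res = M / Q_s = 8.76 ÷ 0.0113611 = 771.051 s

value=771.1 s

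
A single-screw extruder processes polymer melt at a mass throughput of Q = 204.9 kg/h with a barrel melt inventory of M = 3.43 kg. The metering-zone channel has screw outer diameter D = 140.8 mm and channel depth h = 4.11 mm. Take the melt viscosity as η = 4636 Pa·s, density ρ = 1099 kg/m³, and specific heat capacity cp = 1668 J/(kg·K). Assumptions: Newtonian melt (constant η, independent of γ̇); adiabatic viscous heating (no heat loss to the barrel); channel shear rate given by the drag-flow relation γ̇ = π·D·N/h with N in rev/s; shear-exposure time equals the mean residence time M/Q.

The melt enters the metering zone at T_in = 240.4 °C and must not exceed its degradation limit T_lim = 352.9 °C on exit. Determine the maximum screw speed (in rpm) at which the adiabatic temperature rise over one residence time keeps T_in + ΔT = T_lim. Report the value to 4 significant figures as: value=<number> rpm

value=15.15 rpm

Q_s = Q / 3600 = 204.9 / 3600 = 0.0569167 kg/s
Mean residence time: t_res = M/Q_s = 3.43 kg / 0.0569167 kg/s = 60.2635 s
D = 140.8 mm = 0.1408 m;  h = 4.11 mm = 0.00411 m
ΔT_a = T_lim − T_in = 352.9 °C − 240.4 °C = 112.5 K
γ̇_max² = ΔT_a·ρ·cp/(η·t_res) = 112.5·1099·1668/(4636·60.2635) = 738.156 s⁻²
γ̇_max = sqrt(738.156) = 27.169 s⁻¹
Solve γ̇ = πDN/h for N: N_max = γ̇_max·h/(π·D) = 27.169 × 0.00411 / (π × 0.1408) = 0.252443 rev/s = 15.1466 rpm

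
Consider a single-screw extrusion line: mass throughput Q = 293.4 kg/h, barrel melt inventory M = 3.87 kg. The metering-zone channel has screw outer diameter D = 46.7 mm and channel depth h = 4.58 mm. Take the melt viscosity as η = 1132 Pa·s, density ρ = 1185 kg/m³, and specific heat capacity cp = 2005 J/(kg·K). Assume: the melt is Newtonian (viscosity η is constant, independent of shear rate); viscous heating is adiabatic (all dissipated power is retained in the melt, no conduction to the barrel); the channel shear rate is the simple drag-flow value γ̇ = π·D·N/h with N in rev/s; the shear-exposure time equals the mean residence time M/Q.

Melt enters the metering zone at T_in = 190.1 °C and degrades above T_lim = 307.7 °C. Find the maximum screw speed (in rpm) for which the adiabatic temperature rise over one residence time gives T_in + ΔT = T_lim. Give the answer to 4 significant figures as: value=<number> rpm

value=135.0 rpm

Q_s = Q / 3600 = 293.4 / 3600 = 0.0815 kg/s
t_res = M / Q_s = 3.87 / 0.0815 = 47.4847 s
D = 46.7 mm = 0.0467 m;  h = 4.58 mm = 0.00458 m
Allowable rise: ΔT_a = T_lim − T_in = 307.7 − 190.1 = 117.6 K
γ̇_max² = ΔT_a·ρ·cp / (η·t_res) = [117.6 × 1185 × 2005] / [1132 × 47.4847] = 5198.05 s⁻²
γ̇_max = sqrt(5198.05) = 72.0975 s⁻¹
N_max = γ̇_max h / (πD) = 72.0975·0.00458/(π·0.0467) = 2.25071 rev/s → ×60 = 135.042 rpm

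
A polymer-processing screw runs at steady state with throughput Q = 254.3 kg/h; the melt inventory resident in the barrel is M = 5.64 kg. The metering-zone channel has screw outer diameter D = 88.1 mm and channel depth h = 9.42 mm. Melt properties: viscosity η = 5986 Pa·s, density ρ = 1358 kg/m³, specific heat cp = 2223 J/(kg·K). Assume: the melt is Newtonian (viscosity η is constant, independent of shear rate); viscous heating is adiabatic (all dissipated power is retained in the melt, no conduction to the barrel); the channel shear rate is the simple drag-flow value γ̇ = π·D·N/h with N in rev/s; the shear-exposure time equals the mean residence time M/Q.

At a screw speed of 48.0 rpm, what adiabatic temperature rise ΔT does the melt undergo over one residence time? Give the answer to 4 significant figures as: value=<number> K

Q_s = Q / 3600 = 254.3 / 3600 = 0.0706389 kg/s
t_res = M / Q_s = 5.64 / 0.0706389 = 79.8427 s
Geometry in metres: D = 88.1 mm → 0.0881 m, h = 9.42 mm → 0.00942 m; screw speed N = 48.0 rpm = 0.8 rev/s
Shear rate: γ̇ = πDN/h = π·0.0881·0.8/0.00942 = 23.5052 s⁻¹
ΔT = η·γ̇²·t_res / (ρ·cp) = 5986 · (23.5052)² · 79.8427 / (1358 · 2223) = 87.4707 K

value=87.47 K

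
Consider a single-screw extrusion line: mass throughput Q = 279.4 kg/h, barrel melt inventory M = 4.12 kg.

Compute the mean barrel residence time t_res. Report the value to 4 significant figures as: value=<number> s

Q_s = Q / 3600 = 279.4 / 3600 = 0.0776111 kg/s
t_res = M / Q_s = 4.12 ÷ 0.0776111 = 53.0852 s

value=53.09 s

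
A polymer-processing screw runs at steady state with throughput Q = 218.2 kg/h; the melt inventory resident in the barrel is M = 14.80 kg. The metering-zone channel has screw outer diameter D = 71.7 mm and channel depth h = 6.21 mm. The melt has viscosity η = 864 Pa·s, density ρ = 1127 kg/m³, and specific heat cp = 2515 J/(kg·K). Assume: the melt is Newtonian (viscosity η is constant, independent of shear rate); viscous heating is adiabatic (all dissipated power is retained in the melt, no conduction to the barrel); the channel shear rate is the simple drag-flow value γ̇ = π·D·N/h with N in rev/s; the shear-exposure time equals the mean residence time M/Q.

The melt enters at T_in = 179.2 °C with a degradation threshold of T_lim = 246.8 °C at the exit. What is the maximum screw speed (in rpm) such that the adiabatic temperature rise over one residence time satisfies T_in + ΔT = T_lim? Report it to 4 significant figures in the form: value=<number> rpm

value=49.85 rpm

Q_s = Q / 3600 = 218.2 / 3600 = 0.0606111 kg/s
Mean residence time: t_res = M/Q_s = 14.80 kg / 0.0606111 kg/s = 244.18 s
D = 71.7 mm = 0.0717 m;  h = 6.21 mm = 0.00621 m
ΔT_a = T_lim − T_in = 246.8 °C − 179.2 °C = 67.6 K
γ̇_max² = ΔT_a·ρ·cp/(η·t_res) = 67.6·1127·2515/(864·244.18) = 908.208 s⁻²
Take the square root: γ̇_max = √(908.208) = 30.1365 s⁻¹
N_max = γ̇_max·h / (π·D) = 30.1365 · 0.00621 / (π · 0.0717) = 0.830836 rev/s = 49.8502 rpm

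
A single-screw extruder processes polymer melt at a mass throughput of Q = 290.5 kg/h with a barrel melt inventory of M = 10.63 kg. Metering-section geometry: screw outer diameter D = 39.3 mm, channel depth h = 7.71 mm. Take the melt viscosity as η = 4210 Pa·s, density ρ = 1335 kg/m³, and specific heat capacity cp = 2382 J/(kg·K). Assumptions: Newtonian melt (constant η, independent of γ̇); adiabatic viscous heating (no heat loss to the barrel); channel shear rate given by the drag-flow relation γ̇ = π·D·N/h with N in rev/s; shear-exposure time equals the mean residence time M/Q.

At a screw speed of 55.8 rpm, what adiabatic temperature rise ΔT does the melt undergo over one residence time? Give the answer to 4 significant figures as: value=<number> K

Convert throughput: Q = 290.5 kg/h = 290.5/3600 = 0.0806944 kg/s
t_res = M / Q_s = 10.63 / 0.0806944 = 131.731 s
Convert to SI: D = 0.0393 m, h = 0.00771 m, N = 55.8/60 = 0.93 rev/s
γ̇ = π D N / h = (π)(0.0393)(0.93) / 0.00771 = 14.8926 s⁻¹
Adiabatic rise: ΔT = η γ̇² t_res / (ρ cp) = 4210·(14.8926)²·131.731 / (1335·2382) = 38.6804 K

value=38.68 K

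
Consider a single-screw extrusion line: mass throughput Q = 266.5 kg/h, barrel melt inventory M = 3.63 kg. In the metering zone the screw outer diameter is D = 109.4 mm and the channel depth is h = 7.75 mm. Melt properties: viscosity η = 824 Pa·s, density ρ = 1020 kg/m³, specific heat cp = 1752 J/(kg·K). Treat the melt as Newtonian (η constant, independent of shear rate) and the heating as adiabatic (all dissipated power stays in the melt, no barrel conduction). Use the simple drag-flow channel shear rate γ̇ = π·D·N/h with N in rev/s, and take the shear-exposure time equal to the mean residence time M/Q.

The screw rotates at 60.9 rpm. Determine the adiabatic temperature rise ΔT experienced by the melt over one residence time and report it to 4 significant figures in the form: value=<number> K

Throughput in SI: Q_s = 266.5 kg/h ÷ 3600 s/h = 0.0740278 kg/s
Mean residence time: t_res = M/Q_s = 3.63 kg / 0.0740278 kg/s = 49.0356 s
Convert to SI: D = 0.1094 m, h = 0.00775 m, N = 60.9/60 = 1.015 rev/s
γ̇ = π D N / h = (π)(0.1094)(1.015) / 0.00775 = 45.0123 s⁻¹
ΔT = η·γ̇²·t_res / (ρ·cp) = 824 · (45.0123)² · 49.0356 / (1020 · 1752) = 45.8108 K

value=45.81 K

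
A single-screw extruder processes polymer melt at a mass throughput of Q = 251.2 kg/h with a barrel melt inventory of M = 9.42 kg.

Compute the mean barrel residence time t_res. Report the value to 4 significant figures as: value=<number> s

Q_s = Q / 3600 = 251.2 / 3600 = 0.0697778 kg/s
Mean residence time: t_res = M/Q_s = 9.42 kg / 0.0697778 kg/s = 135 s

value=135.0 s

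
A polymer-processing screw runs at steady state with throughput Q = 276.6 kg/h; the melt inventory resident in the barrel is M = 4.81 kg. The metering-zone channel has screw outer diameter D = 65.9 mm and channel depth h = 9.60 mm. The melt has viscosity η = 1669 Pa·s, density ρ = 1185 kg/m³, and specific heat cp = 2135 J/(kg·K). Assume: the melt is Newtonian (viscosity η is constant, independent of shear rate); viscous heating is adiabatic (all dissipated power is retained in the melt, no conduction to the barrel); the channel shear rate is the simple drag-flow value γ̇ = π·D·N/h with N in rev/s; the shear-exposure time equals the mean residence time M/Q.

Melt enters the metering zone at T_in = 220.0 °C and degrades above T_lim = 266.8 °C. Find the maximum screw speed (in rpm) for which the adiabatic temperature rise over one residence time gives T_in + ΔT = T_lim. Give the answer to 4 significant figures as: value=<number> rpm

Convert throughput: Q = 276.6 kg/h = 276.6/3600 = 0.0768333 kg/s
t_res = M / Q_s = 4.81 / 0.0768333 = 62.603 s
D = 65.9 mm = 0.0659 m;  h = 9.60 mm = 0.0096 m
ΔT_a = T_lim − T_in = 266.8 °C − 220.0 °C = 46.8 K
Invert ΔT = ηγ̇²t_res/(ρcp) for γ̇: γ̇_max² = ΔT_a ρ cp / (η t_res) = 46.8·1185·2135 / (1669·62.603) = 1133.21 s⁻²
γ̇_max = sqrt(1133.21) = 33.6632 s⁻¹
N_max = γ̇_max h / (πD) = 33.6632·0.0096/(π·0.0659) = 1.56096 rev/s → ×60 = 93.6575 rpm

value=93.66 rpm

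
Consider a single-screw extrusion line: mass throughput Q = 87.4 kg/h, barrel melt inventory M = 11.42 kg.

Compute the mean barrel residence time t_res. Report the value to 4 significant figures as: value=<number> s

Q_s = Q / 3600 = 87.4 / 3600 = 0.0242778 kg/s
Mean residence time: t_res = M/Q_s = 11.42 kg / 0.0242778 kg/s = 470.389 s

value=470.4 s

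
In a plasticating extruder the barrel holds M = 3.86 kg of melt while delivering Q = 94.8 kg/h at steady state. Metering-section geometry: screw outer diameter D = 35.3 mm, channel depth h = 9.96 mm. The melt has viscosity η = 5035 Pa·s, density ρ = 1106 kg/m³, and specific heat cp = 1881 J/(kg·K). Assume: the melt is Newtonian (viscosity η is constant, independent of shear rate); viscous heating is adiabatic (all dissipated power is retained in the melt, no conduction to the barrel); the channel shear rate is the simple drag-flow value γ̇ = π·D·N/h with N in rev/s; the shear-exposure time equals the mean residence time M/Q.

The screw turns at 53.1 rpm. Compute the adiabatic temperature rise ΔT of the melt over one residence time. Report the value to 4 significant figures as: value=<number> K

value=34.45 K

Q_s = Q / 3600 = 94.8 / 3600 = 0.0263333 kg/s
Mean residence time: t_res = M/Q_s = 3.86 kg / 0.0263333 kg/s = 146.582 s
Geometry in metres: D = 35.3 mm → 0.0353 m, h = 9.96 mm → 0.00996 m; screw speed N = 53.1 rpm = 0.885 rev/s
γ̇ = π·D·N / h = π · 0.0353 · 0.885 / 0.00996 = 9.85391 s⁻¹
Adiabatic rise: ΔT = η γ̇² t_res / (ρ cp) = 5035·(9.85391)²·146.582 / (1106·1881) = 34.4472 K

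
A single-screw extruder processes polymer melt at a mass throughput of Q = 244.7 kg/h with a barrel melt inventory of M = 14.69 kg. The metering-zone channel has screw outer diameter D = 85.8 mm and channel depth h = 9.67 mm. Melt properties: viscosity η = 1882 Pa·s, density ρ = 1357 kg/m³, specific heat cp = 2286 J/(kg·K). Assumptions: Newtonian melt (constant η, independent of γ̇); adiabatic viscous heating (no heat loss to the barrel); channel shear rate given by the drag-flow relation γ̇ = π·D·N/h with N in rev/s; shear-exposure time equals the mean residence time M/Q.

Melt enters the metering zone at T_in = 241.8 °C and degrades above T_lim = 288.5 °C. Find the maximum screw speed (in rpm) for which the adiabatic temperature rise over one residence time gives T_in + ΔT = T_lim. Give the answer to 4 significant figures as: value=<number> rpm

value=40.62 rpm

Convert throughput: Q = 244.7 kg/h = 244.7/3600 = 0.0679722 kg/s
Mean residence time: t_res = M/Q_s = 14.69 kg / 0.0679722 kg/s = 216.118 s
Geometry in SI: D = 85.8 mm → 0.0858 m, h = 9.67 mm → 0.00967 m
Allowable rise: ΔT_a = T_lim − T_in = 288.5 − 241.8 = 46.7 K
Invert ΔT = ηγ̇²t_res/(ρcp) for γ̇: γ̇_max² = ΔT_a ρ cp / (η t_res) = 46.7·1357·2286 / (1882·216.118) = 356.175 s⁻²
Take the square root: γ̇_max = √(356.175) = 18.8726 s⁻¹
N_max = γ̇_max h / (πD) = 18.8726·0.00967/(π·0.0858) = 0.67705 rev/s → ×60 = 40.623 rpm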